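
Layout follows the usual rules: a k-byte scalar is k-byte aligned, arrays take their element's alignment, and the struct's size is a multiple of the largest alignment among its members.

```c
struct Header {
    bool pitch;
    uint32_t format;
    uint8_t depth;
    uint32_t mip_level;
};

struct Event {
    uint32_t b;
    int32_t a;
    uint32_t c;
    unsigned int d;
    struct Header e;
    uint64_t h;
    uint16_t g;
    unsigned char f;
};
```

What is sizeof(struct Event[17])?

816

Header: pitch at 0 (size 1, align 1) → ends 1; pad 3 to align 4 for format; format at 4 (size 4, align 4) → ends 8; depth at 8 (size 1, align 1) → ends 9; pad 3 to align 4 for mip_level; mip_level at 12 (size 4, align 4) → ends 16; total 16 bytes, alignment 4
b at 0 (size 4, align 4) → ends 4
a at 4 (size 4, align 4) → ends 8
c at 8 (size 4, align 4) → ends 12
d at 12 (size 4, align 4) → ends 16
e at 16 (size 16, align 4) → ends 32
h at 32 (size 8, align 8) → ends 40
g at 40 (size 2, align 2) → ends 42
f at 42 (size 1, align 1) → ends 43
tail pad 5 to reach multiple of 8
total 48 bytes, alignment 8
array of 17: 17 × 48 = 816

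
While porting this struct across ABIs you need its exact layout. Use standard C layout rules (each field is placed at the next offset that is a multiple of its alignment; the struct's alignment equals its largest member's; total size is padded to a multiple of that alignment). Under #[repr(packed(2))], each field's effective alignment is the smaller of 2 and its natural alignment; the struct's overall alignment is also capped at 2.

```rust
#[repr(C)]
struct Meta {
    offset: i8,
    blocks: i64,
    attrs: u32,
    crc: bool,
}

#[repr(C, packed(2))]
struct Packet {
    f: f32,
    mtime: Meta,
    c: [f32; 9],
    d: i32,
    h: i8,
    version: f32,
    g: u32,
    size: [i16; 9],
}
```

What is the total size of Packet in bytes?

Meta: 0..1  offset  (1B, 1-aligned); 1..8  -- padding (7B); 8..16  blocks  (8B, 8-aligned); 16..20  attrs  (4B, 4-aligned); 20..21  crc  (1B, 1-aligned); 21..24  -- tail padding (3B); sizeof = 24, alignof = 8
0..4  f  (4B, 2-aligned)
4..28  mtime  (24B, 2-aligned)
28..64  c  (36B, 2-aligned)
64..68  d  (4B, 2-aligned)
68..69  h  (1B, 1-aligned)
69..70  -- padding (1B)
70..74  version  (4B, 2-aligned)
74..78  g  (4B, 2-aligned)
78..96  size  (18B, 2-aligned)
sizeof = 96, alignof = 2

96 bytes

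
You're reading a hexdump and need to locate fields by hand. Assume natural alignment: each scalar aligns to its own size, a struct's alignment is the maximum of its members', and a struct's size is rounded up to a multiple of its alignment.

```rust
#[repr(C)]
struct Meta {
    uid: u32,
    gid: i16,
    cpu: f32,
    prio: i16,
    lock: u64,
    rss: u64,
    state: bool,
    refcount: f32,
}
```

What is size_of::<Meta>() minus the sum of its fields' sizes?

0..4  uid  (4B, 4-aligned)
4..6  gid  (2B, 2-aligned)
6..8  -- padding (2B)
8..12  cpu  (4B, 4-aligned)
12..14  prio  (2B, 2-aligned)
14..16  -- padding (2B)
16..24  lock  (8B, 8-aligned)
24..32  rss  (8B, 8-aligned)
32..33  state  (1B, 1-aligned)
33..36  -- padding (3B)
36..40  refcount  (4B, 4-aligned)
sizeof = 40, alignof = 8
data bytes 33, size 40 → padding 7

7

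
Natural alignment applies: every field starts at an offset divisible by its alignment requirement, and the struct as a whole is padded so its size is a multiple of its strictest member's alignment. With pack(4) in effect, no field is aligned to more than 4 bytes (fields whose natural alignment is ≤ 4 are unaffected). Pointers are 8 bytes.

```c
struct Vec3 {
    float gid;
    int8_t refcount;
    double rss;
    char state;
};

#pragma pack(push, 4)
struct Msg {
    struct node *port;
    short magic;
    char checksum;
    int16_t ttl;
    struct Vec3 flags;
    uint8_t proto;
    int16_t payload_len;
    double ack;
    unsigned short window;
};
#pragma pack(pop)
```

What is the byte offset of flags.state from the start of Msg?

32

Vec3: @0: gid [4B, align 4] → 4; @4: refcount [1B, align 1] → 5; +3 pad (align 8); @8: rss [8B, align 8] → 16; @16: state [1B, align 1] → 17; +7 tail pad (align 8); size 24, align 8
@0: port [8B, align 4] → 8
@8: magic [2B, align 2] → 10
@10: checksum [1B, align 1] → 11
+1 pad (align 2)
@12: ttl [2B, align 2] → 14
+2 pad (align 4)
@16: flags [24B, align 4] → 40
within Vec3: state at 16
16 + 16 = 32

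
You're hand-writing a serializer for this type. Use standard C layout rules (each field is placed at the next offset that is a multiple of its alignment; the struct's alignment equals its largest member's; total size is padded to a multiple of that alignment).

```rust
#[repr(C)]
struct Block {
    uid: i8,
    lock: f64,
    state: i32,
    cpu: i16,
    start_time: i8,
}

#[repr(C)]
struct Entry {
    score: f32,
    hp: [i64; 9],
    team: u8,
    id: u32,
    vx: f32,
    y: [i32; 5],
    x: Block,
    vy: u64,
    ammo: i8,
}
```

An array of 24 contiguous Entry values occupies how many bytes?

Block: uid at 0 (size 1, align 1) → ends 1; pad 7 to align 8 for lock; lock at 8 (size 8, align 8) → ends 16; state at 16 (size 4, align 4) → ends 20; cpu at 20 (size 2, align 2) → ends 22; start_time at 22 (size 1, align 1) → ends 23; tail pad 1 to reach multiple of 8; total 24 bytes, alignment 8
score at 0 (size 4, align 4) → ends 4
pad 4 to align 8 for hp
hp at 8 (size 72, align 8) → ends 80
team at 80 (size 1, align 1) → ends 81
pad 3 to align 4 for id
id at 84 (size 4, align 4) → ends 88
vx at 88 (size 4, align 4) → ends 92
y at 92 (size 20, align 4) → ends 112
x at 112 (size 24, align 8) → ends 136
vy at 136 (size 8, align 8) → ends 144
ammo at 144 (size 1, align 1) → ends 145
tail pad 7 to reach multiple of 8
total 152 bytes, alignment 8
array of 24: 24 × 152 = 3648

3648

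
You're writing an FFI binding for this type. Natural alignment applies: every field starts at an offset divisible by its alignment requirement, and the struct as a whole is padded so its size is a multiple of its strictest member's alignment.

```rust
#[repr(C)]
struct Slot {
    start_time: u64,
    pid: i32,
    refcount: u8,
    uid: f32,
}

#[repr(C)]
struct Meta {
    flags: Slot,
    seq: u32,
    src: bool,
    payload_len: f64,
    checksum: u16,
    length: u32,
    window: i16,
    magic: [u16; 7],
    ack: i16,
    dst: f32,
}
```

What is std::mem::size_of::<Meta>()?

72

Slot: 0..8  start_time  (8B, 8-aligned); 8..12  pid  (4B, 4-aligned); 12..13  refcount  (1B, 1-aligned); 13..16  -- padding (3B); 16..20  uid  (4B, 4-aligned); 20..24  -- tail padding (4B); sizeof = 24, alignof = 8
0..24  flags  (24B, 8-aligned)
24..28  seq  (4B, 4-aligned)
28..29  src  (1B, 1-aligned)
29..32  -- padding (3B)
32..40  payload_len  (8B, 8-aligned)
40..42  checksum  (2B, 2-aligned)
42..44  -- padding (2B)
44..48  length  (4B, 4-aligned)
48..50  window  (2B, 2-aligned)
50..64  magic  (14B, 2-aligned)
64..66  ack  (2B, 2-aligned)
66..68  -- padding (2B)
68..72  dst  (4B, 4-aligned)
sizeof = 72, alignof = 8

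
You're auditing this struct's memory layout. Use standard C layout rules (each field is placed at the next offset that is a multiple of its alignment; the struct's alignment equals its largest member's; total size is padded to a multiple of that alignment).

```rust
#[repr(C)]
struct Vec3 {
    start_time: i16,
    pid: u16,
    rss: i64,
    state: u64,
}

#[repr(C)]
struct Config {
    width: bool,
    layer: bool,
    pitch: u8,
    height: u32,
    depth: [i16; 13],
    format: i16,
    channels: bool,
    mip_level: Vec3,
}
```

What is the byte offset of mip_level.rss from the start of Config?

48

Vec3: start_time at 0 (size 2, align 2) → ends 2; pid at 2 (size 2, align 2) → ends 4; pad 4 to align 8 for rss; rss at 8 (size 8, align 8) → ends 16; state at 16 (size 8, align 8) → ends 24; total 24 bytes, alignment 8
width at 0 (size 1, align 1) → ends 1
layer at 1 (size 1, align 1) → ends 2
pitch at 2 (size 1, align 1) → ends 3
pad 1 to align 4 for height
height at 4 (size 4, align 4) → ends 8
depth at 8 (size 26, align 2) → ends 34
format at 34 (size 2, align 2) → ends 36
channels at 36 (size 1, align 1) → ends 37
pad 3 to align 8 for mip_level
mip_level at 40 (size 24, align 8) → ends 64
within Vec3: rss at 8
40 + 8 = 48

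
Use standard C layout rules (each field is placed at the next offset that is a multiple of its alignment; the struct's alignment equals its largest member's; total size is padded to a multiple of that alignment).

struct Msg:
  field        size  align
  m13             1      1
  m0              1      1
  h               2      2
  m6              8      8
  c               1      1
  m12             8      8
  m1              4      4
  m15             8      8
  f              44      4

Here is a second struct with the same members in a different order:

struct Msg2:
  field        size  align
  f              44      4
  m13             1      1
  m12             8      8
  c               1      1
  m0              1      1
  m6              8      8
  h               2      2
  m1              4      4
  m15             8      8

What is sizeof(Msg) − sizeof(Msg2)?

@0: m13 [1B, align 1] → 1
@1: m0 [1B, align 1] → 2
@2: h [2B, align 2] → 4
+4 pad (align 8)
@8: m6 [8B, align 8] → 16
@16: c [1B, align 1] → 17
+7 pad (align 8)
@24: m12 [8B, align 8] → 32
@32: m1 [4B, align 4] → 36
+4 pad (align 8)
@40: m15 [8B, align 8] → 48
@48: f [44B, align 4] → 92
+4 tail pad (align 8)
size 96, align 8
— Msg2 —
@0: f [44B, align 4] → 44
@44: m13 [1B, align 1] → 45
+3 pad (align 8)
@48: m12 [8B, align 8] → 56
@56: c [1B, align 1] → 57
@57: m0 [1B, align 1] → 58
+6 pad (align 8)
@64: m6 [8B, align 8] → 72
@72: h [2B, align 2] → 74
+2 pad (align 4)
@76: m1 [4B, align 4] → 80
@80: m15 [8B, align 8] → 88
size 88, align 8
96 − 88 = 8

8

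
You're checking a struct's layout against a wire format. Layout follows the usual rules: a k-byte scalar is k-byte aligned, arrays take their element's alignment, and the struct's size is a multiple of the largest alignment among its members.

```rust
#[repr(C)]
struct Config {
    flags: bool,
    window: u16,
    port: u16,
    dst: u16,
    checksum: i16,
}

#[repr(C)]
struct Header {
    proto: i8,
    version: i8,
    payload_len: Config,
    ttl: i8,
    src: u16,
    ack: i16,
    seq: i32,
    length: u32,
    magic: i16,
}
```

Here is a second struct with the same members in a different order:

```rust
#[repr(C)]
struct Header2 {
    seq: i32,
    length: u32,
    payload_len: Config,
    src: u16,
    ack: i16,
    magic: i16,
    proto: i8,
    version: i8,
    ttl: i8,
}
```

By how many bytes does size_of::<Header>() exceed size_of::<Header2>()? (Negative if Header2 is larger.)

4

Config: 0..1  flags  (1B, 1-aligned); 1..2  -- padding (1B); 2..4  window  (2B, 2-aligned); 4..6  port  (2B, 2-aligned); 6..8  dst  (2B, 2-aligned); 8..10  checksum  (2B, 2-aligned); sizeof = 10, alignof = 2
0..1  proto  (1B, 1-aligned)
1..2  version  (1B, 1-aligned)
2..12  payload_len  (10B, 2-aligned)
12..13  ttl  (1B, 1-aligned)
13..14  -- padding (1B)
14..16  src  (2B, 2-aligned)
16..18  ack  (2B, 2-aligned)
18..20  -- padding (2B)
20..24  seq  (4B, 4-aligned)
24..28  length  (4B, 4-aligned)
28..30  magic  (2B, 2-aligned)
30..32  -- tail padding (2B)
sizeof = 32, alignof = 4
— Header2 —
0..4  seq  (4B, 4-aligned)
4..8  length  (4B, 4-aligned)
8..18  payload_len  (10B, 2-aligned)
18..20  src  (2B, 2-aligned)
20..22  ack  (2B, 2-aligned)
22..24  magic  (2B, 2-aligned)
24..25  proto  (1B, 1-aligned)
25..26  version  (1B, 1-aligned)
26..27  ttl  (1B, 1-aligned)
27..28  -- tail padding (1B)
sizeof = 28, alignof = 4
32 − 28 = 4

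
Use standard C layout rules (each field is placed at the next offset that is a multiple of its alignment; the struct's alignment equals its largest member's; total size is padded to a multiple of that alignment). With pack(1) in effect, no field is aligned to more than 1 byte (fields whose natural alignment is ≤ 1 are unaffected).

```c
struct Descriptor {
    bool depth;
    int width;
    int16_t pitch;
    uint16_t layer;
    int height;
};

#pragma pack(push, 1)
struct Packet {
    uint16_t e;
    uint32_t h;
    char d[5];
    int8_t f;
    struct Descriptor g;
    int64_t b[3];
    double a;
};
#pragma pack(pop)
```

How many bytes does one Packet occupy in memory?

Descriptor: @0: depth [1B, align 1] → 1; +3 pad (align 4); @4: width [4B, align 4] → 8; @8: pitch [2B, align 2] → 10; @10: layer [2B, align 2] → 12; @12: height [4B, align 4] → 16; size 16, align 4
@0: e [2B, align 1] → 2
@2: h [4B, align 1] → 6
@6: d [5B, align 1] → 11
@11: f [1B, align 1] → 12
@12: g [16B, align 1] → 28
@28: b [24B, align 1] → 52
@52: a [8B, align 1] → 60
size 60, align 1

60 bytes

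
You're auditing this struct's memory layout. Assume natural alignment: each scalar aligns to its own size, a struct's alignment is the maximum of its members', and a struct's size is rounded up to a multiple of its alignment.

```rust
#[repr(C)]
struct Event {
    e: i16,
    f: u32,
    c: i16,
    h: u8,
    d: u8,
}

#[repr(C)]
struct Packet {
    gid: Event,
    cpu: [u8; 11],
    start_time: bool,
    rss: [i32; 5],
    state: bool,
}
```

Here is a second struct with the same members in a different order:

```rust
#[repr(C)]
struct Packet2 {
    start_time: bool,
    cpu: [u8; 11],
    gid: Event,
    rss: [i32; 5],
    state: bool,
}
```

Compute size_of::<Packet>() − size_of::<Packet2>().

Event: 0..2  e  (2B, 2-aligned); 2..4  -- padding (2B); 4..8  f  (4B, 4-aligned); 8..10  c  (2B, 2-aligned); 10..11  h  (1B, 1-aligned); 11..12  d  (1B, 1-aligned); sizeof = 12, alignof = 4
0..12  gid  (12B, 4-aligned)
12..23  cpu  (11B, 1-aligned)
23..24  start_time  (1B, 1-aligned)
24..44  rss  (20B, 4-aligned)
44..45  state  (1B, 1-aligned)
45..48  -- tail padding (3B)
sizeof = 48, alignof = 4
— Packet2 —
0..1  start_time  (1B, 1-aligned)
1..12  cpu  (11B, 1-aligned)
12..24  gid  (12B, 4-aligned)
24..44  rss  (20B, 4-aligned)
44..45  state  (1B, 1-aligned)
45..48  -- tail padding (3B)
sizeof = 48, alignof = 4
48 − 48 = 0

0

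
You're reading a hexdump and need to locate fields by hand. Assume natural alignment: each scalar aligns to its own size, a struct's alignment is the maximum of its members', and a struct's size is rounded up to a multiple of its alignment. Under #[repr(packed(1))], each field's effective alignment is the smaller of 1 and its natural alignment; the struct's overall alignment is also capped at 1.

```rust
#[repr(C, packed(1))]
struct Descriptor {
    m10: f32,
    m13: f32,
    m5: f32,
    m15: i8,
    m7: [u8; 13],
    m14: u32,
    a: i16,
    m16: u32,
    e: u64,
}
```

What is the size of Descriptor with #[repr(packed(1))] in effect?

44

@0: m10 [4B, align 1] → 4
@4: m13 [4B, align 1] → 8
@8: m5 [4B, align 1] → 12
@12: m15 [1B, align 1] → 13
@13: m7 [13B, align 1] → 26
@26: m14 [4B, align 1] → 30
@30: a [2B, align 1] → 32
@32: m16 [4B, align 1] → 36
@36: e [8B, align 1] → 44
size 44, align 1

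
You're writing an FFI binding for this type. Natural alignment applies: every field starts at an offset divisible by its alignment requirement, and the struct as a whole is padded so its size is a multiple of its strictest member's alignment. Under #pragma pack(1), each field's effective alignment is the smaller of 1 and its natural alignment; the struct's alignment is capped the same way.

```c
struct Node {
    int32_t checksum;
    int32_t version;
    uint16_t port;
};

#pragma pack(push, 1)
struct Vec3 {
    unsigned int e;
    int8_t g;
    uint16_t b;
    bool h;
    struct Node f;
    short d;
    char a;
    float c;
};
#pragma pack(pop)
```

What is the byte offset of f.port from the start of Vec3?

16

Node: @0: checksum [4B, align 4] → 4; @4: version [4B, align 4] → 8; @8: port [2B, align 2] → 10; +2 tail pad (align 4); size 12, align 4
@0: e [4B, align 1] → 4
@4: g [1B, align 1] → 5
@5: b [2B, align 1] → 7
@7: h [1B, align 1] → 8
@8: f [12B, align 1] → 20
within Node: port at 8
8 + 8 = 16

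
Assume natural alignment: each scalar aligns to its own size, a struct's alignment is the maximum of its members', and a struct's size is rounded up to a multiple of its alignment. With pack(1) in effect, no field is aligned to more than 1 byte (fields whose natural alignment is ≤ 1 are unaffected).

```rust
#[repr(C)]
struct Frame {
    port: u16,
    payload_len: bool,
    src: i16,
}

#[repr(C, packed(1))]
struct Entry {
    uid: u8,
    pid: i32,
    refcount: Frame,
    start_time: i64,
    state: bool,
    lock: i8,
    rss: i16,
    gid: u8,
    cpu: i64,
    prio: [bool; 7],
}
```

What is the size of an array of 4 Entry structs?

Frame: @0: port [2B, align 2] → 2; @2: payload_len [1B, align 1] → 3; +1 pad (align 2); @4: src [2B, align 2] → 6; size 6, align 2
@0: uid [1B, align 1] → 1
@1: pid [4B, align 1] → 5
@5: refcount [6B, align 1] → 11
@11: start_time [8B, align 1] → 19
@19: state [1B, align 1] → 20
@20: lock [1B, align 1] → 21
@21: rss [2B, align 1] → 23
@23: gid [1B, align 1] → 24
@24: cpu [8B, align 1] → 32
@32: prio [7B, align 1] → 39
size 39, align 1
array of 4: 4 × 39 = 156

156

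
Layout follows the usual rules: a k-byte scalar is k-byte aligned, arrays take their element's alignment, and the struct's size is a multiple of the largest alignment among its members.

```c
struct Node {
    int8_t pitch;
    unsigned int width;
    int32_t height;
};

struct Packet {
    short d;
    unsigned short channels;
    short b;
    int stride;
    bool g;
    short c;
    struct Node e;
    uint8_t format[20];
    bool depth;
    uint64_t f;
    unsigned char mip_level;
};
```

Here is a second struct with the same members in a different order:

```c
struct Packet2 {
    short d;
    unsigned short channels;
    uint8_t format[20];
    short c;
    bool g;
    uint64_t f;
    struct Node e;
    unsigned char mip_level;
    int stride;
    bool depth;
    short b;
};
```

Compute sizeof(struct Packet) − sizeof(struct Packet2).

8

Node: @0: pitch [1B, align 1] → 1; +3 pad (align 4); @4: width [4B, align 4] → 8; @8: height [4B, align 4] → 12; size 12, align 4
@0: d [2B, align 2] → 2
@2: channels [2B, align 2] → 4
@4: b [2B, align 2] → 6
+2 pad (align 4)
@8: stride [4B, align 4] → 12
@12: g [1B, align 1] → 13
+1 pad (align 2)
@14: c [2B, align 2] → 16
@16: e [12B, align 4] → 28
@28: format [20B, align 1] → 48
@48: depth [1B, align 1] → 49
+7 pad (align 8)
@56: f [8B, align 8] → 64
@64: mip_level [1B, align 1] → 65
+7 tail pad (align 8)
size 72, align 8
— Packet2 —
@0: d [2B, align 2] → 2
@2: channels [2B, align 2] → 4
@4: format [20B, align 1] → 24
@24: c [2B, align 2] → 26
@26: g [1B, align 1] → 27
+5 pad (align 8)
@32: f [8B, align 8] → 40
@40: e [12B, align 4] → 52
@52: mip_level [1B, align 1] → 53
+3 pad (align 4)
@56: stride [4B, align 4] → 60
@60: depth [1B, align 1] → 61
+1 pad (align 2)
@62: b [2B, align 2] → 64
size 64, align 8
72 − 64 = 8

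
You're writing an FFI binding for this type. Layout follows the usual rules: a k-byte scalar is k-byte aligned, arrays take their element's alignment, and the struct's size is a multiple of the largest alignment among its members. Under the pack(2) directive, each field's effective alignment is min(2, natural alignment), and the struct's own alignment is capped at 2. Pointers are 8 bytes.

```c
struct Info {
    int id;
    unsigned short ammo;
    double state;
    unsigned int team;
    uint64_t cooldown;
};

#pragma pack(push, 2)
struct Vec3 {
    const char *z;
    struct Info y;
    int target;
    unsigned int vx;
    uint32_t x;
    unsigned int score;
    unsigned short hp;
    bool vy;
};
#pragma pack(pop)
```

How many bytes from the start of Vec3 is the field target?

Info: 0..4  id  (4B, 4-aligned); 4..6  ammo  (2B, 2-aligned); 6..8  -- padding (2B); 8..16  state  (8B, 8-aligned); 16..20  team  (4B, 4-aligned); 20..24  -- padding (4B); 24..32  cooldown  (8B, 8-aligned); sizeof = 32, alignof = 8
0..8  z  (8B, 2-aligned)
8..40  y  (32B, 2-aligned)
40..44  target  (4B, 2-aligned)

40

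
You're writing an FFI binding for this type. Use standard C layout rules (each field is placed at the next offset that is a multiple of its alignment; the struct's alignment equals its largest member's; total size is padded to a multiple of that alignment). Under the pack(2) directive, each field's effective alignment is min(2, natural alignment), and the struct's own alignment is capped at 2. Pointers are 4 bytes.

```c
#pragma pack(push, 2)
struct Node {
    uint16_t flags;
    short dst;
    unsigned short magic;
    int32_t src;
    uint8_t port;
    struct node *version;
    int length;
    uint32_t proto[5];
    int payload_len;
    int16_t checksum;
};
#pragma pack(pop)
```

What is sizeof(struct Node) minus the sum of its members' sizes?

@0: flags [2B, align 2] → 2
@2: dst [2B, align 2] → 4
@4: magic [2B, align 2] → 6
@6: src [4B, align 2] → 10
@10: port [1B, align 1] → 11
+1 pad (align 2)
@12: version [4B, align 2] → 16
@16: length [4B, align 2] → 20
@20: proto [20B, align 2] → 40
@40: payload_len [4B, align 2] → 44
@44: checksum [2B, align 2] → 46
size 46, align 2
data bytes 45, size 46 → padding 1

1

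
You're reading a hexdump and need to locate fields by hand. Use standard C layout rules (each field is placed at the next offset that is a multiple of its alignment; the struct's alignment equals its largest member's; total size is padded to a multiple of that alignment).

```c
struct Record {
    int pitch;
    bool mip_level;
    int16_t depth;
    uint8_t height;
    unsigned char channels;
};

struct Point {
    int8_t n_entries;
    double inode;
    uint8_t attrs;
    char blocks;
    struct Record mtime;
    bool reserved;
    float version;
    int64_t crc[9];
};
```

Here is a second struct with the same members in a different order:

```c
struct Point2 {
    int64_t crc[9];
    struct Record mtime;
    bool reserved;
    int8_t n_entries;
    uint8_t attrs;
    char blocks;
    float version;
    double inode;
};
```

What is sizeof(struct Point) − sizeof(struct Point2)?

Record: 0..4  pitch  (4B, 4-aligned); 4..5  mip_level  (1B, 1-aligned); 5..6  -- padding (1B); 6..8  depth  (2B, 2-aligned); 8..9  height  (1B, 1-aligned); 9..10  channels  (1B, 1-aligned); 10..12  -- tail padding (2B); sizeof = 12, alignof = 4
0..1  n_entries  (1B, 1-aligned)
1..8  -- padding (7B)
8..16  inode  (8B, 8-aligned)
16..17  attrs  (1B, 1-aligned)
17..18  blocks  (1B, 1-aligned)
18..20  -- padding (2B)
20..32  mtime  (12B, 4-aligned)
32..33  reserved  (1B, 1-aligned)
33..36  -- padding (3B)
36..40  version  (4B, 4-aligned)
40..112  crc  (72B, 8-aligned)
sizeof = 112, alignof = 8
— Point2 —
0..72  crc  (72B, 8-aligned)
72..84  mtime  (12B, 4-aligned)
84..85  reserved  (1B, 1-aligned)
85..86  n_entries  (1B, 1-aligned)
86..87  attrs  (1B, 1-aligned)
87..88  blocks  (1B, 1-aligned)
88..92  version  (4B, 4-aligned)
92..96  -- padding (4B)
96..104  inode  (8B, 8-aligned)
sizeof = 104, alignof = 8
112 − 104 = 8

8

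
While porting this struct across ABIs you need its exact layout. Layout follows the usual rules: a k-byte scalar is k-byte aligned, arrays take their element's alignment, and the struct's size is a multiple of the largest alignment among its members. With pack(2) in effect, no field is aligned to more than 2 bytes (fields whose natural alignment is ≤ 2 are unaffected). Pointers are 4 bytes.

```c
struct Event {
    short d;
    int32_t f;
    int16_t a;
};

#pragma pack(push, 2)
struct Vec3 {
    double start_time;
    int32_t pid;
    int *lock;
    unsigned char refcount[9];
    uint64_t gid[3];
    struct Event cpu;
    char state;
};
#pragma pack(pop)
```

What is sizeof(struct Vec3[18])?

Event: @0: d [2B, align 2] → 2; +2 pad (align 4); @4: f [4B, align 4] → 8; @8: a [2B, align 2] → 10; +2 tail pad (align 4); size 12, align 4
@0: start_time [8B, align 2] → 8
@8: pid [4B, align 2] → 12
@12: lock [4B, align 2] → 16
@16: refcount [9B, align 1] → 25
+1 pad (align 2)
@26: gid [24B, align 2] → 50
@50: cpu [12B, align 2] → 62
@62: state [1B, align 1] → 63
+1 tail pad (align 2)
size 64, align 2
array of 18: 18 × 64 = 1152

1152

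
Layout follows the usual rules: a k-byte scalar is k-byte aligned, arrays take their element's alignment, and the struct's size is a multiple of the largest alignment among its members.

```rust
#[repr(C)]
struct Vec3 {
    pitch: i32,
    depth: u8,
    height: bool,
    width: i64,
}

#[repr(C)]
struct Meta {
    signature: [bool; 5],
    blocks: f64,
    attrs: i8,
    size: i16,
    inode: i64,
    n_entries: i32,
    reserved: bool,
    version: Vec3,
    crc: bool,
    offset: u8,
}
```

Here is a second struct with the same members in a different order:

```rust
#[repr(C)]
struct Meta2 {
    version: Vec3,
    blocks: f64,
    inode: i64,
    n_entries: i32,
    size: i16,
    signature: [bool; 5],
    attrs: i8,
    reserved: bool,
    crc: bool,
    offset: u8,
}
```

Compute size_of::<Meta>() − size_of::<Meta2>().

Vec3: pitch at 0 (size 4, align 4) → ends 4; depth at 4 (size 1, align 1) → ends 5; height at 5 (size 1, align 1) → ends 6; pad 2 to align 8 for width; width at 8 (size 8, align 8) → ends 16; total 16 bytes, alignment 8
signature at 0 (size 5, align 1) → ends 5
pad 3 to align 8 for blocks
blocks at 8 (size 8, align 8) → ends 16
attrs at 16 (size 1, align 1) → ends 17
pad 1 to align 2 for size
size at 18 (size 2, align 2) → ends 20
pad 4 to align 8 for inode
inode at 24 (size 8, align 8) → ends 32
n_entries at 32 (size 4, align 4) → ends 36
reserved at 36 (size 1, align 1) → ends 37
pad 3 to align 8 for version
version at 40 (size 16, align 8) → ends 56
crc at 56 (size 1, align 1) → ends 57
offset at 57 (size 1, align 1) → ends 58
tail pad 6 to reach multiple of 8
total 64 bytes, alignment 8
— Meta2 —
version at 0 (size 16, align 8) → ends 16
blocks at 16 (size 8, align 8) → ends 24
inode at 24 (size 8, align 8) → ends 32
n_entries at 32 (size 4, align 4) → ends 36
size at 36 (size 2, align 2) → ends 38
signature at 38 (size 5, align 1) → ends 43
attrs at 43 (size 1, align 1) → ends 44
reserved at 44 (size 1, align 1) → ends 45
crc at 45 (size 1, align 1) → ends 46
offset at 46 (size 1, align 1) → ends 47
tail pad 1 to reach multiple of 8
total 48 bytes, alignment 8
64 − 48 = 16

16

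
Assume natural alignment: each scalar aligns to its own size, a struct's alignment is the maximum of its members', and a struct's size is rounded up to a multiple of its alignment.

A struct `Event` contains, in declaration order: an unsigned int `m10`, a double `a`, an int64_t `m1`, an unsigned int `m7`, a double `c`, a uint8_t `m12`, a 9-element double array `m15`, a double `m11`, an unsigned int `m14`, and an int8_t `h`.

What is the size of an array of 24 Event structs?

0..4  m10  (4B, 4-aligned)
4..8  -- padding (4B)
8..16  a  (8B, 8-aligned)
16..24  m1  (8B, 8-aligned)
24..28  m7  (4B, 4-aligned)
28..32  -- padding (4B)
32..40  c  (8B, 8-aligned)
40..41  m12  (1B, 1-aligned)
41..48  -- padding (7B)
48..120  m15  (72B, 8-aligned)
120..128  m11  (8B, 8-aligned)
128..132  m14  (4B, 4-aligned)
132..133  h  (1B, 1-aligned)
133..136  -- tail padding (3B)
sizeof = 136, alignof = 8
array of 24: 24 × 136 = 3264

3264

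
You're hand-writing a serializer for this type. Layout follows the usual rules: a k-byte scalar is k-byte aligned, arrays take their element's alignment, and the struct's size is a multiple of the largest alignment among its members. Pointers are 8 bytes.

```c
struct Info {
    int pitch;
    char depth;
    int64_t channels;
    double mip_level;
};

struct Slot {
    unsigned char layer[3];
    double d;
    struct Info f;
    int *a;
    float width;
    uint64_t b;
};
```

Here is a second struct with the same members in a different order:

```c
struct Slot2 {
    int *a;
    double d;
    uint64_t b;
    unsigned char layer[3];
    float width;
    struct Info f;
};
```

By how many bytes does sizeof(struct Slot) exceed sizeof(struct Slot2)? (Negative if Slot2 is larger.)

8

Info: 0..4  pitch  (4B, 4-aligned); 4..5  depth  (1B, 1-aligned); 5..8  -- padding (3B); 8..16  channels  (8B, 8-aligned); 16..24  mip_level  (8B, 8-aligned); sizeof = 24, alignof = 8
0..3  layer  (3B, 1-aligned)
3..8  -- padding (5B)
8..16  d  (8B, 8-aligned)
16..40  f  (24B, 8-aligned)
40..48  a  (8B, 8-aligned)
48..52  width  (4B, 4-aligned)
52..56  -- padding (4B)
56..64  b  (8B, 8-aligned)
sizeof = 64, alignof = 8
— Slot2 —
0..8  a  (8B, 8-aligned)
8..16  d  (8B, 8-aligned)
16..24  b  (8B, 8-aligned)
24..27  layer  (3B, 1-aligned)
27..28  -- padding (1B)
28..32  width  (4B, 4-aligned)
32..56  f  (24B, 8-aligned)
sizeof = 56, alignof = 8
64 − 56 = 8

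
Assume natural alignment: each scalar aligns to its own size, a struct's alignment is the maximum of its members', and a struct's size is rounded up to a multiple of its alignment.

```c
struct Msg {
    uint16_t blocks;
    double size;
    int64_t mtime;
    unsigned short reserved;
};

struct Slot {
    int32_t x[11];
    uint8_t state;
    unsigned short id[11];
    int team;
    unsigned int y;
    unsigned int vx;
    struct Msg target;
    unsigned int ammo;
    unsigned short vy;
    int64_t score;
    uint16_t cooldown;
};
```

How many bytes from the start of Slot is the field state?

44

Msg: @0: blocks [2B, align 2] → 2; +6 pad (align 8); @8: size [8B, align 8] → 16; @16: mtime [8B, align 8] → 24; @24: reserved [2B, align 2] → 26; +6 tail pad (align 8); size 32, align 8
@0: x [44B, align 4] → 44
@44: state [1B, align 1] → 45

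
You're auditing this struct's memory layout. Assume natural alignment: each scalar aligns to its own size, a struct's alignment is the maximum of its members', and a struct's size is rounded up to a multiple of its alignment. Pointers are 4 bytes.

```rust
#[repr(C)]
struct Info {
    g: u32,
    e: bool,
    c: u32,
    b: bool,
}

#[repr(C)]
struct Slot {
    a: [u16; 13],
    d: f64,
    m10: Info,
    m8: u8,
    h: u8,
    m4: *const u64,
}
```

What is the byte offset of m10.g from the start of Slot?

Info: 0..4  g  (4B, 4-aligned); 4..5  e  (1B, 1-aligned); 5..8  -- padding (3B); 8..12  c  (4B, 4-aligned); 12..13  b  (1B, 1-aligned); 13..16  -- tail padding (3B); sizeof = 16, alignof = 4
0..26  a  (26B, 2-aligned)
26..32  -- padding (6B)
32..40  d  (8B, 8-aligned)
40..56  m10  (16B, 4-aligned)
within Info: g at 0
40 + 0 = 40

40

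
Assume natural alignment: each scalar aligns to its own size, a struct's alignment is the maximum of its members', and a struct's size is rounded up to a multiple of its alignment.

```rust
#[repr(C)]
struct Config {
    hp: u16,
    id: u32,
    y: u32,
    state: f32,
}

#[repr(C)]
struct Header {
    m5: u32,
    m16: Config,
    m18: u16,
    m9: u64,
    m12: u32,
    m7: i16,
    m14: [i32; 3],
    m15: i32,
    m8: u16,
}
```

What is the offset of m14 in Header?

40

Config: @0: hp [2B, align 2] → 2; +2 pad (align 4); @4: id [4B, align 4] → 8; @8: y [4B, align 4] → 12; @12: state [4B, align 4] → 16; size 16, align 4
@0: m5 [4B, align 4] → 4
@4: m16 [16B, align 4] → 20
@20: m18 [2B, align 2] → 22
+2 pad (align 8)
@24: m9 [8B, align 8] → 32
@32: m12 [4B, align 4] → 36
@36: m7 [2B, align 2] → 38
+2 pad (align 4)
@40: m14 [12B, align 4] → 52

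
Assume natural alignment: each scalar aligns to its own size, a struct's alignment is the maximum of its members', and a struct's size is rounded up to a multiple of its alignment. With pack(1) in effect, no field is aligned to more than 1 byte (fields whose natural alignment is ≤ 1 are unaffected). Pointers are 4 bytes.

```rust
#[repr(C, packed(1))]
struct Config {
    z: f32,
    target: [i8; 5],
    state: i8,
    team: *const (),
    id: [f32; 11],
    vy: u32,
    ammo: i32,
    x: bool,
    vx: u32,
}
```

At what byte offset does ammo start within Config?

0..4  z  (4B, 1-aligned)
4..9  target  (5B, 1-aligned)
9..10  state  (1B, 1-aligned)
10..14  team  (4B, 1-aligned)
14..58  id  (44B, 1-aligned)
58..62  vy  (4B, 1-aligned)
62..66  ammo  (4B, 1-aligned)

62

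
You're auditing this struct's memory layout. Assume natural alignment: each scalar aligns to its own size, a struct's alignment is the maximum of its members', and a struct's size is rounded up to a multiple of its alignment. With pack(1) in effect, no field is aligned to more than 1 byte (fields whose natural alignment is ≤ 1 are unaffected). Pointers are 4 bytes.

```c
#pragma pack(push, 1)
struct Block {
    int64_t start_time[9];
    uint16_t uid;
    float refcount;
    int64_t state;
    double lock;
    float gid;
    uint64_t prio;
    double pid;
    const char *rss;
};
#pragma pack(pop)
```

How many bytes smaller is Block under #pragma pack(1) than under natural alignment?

natural layout:
  start_time at 0 (size 72, align 8) → ends 72
  uid at 72 (size 2, align 2) → ends 74
  pad 2 to align 4 for refcount
  refcount at 76 (size 4, align 4) → ends 80
  state at 80 (size 8, align 8) → ends 88
  lock at 88 (size 8, align 8) → ends 96
  gid at 96 (size 4, align 4) → ends 100
  pad 4 to align 8 for prio
  prio at 104 (size 8, align 8) → ends 112
  pid at 112 (size 8, align 8) → ends 120
  rss at 120 (size 4, align 4) → ends 124
  tail pad 4 to reach multiple of 8
  total 128 bytes, alignment 8
packed(1) layout:
  start_time at 0 (size 72, align 1) → ends 72
  uid at 72 (size 2, align 1) → ends 74
  refcount at 74 (size 4, align 1) → ends 78
  state at 78 (size 8, align 1) → ends 86
  lock at 86 (size 8, align 1) → ends 94
  gid at 94 (size 4, align 1) → ends 98
  prio at 98 (size 8, align 1) → ends 106
  pid at 106 (size 8, align 1) → ends 114
  rss at 114 (size 4, align 1) → ends 118
  total 118 bytes, alignment 1
128 − 118 = 10

10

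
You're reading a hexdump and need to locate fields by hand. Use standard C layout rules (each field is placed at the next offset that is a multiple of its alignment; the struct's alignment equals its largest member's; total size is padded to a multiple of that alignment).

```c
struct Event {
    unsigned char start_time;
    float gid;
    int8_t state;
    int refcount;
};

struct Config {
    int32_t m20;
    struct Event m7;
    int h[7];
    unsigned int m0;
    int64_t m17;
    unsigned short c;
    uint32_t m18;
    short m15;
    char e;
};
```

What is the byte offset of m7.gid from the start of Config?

Event: start_time at 0 (size 1, align 1) → ends 1; pad 3 to align 4 for gid; gid at 4 (size 4, align 4) → ends 8; state at 8 (size 1, align 1) → ends 9; pad 3 to align 4 for refcount; refcount at 12 (size 4, align 4) → ends 16; total 16 bytes, alignment 4
m20 at 0 (size 4, align 4) → ends 4
m7 at 4 (size 16, align 4) → ends 20
within Event: gid at 4
4 + 4 = 8

8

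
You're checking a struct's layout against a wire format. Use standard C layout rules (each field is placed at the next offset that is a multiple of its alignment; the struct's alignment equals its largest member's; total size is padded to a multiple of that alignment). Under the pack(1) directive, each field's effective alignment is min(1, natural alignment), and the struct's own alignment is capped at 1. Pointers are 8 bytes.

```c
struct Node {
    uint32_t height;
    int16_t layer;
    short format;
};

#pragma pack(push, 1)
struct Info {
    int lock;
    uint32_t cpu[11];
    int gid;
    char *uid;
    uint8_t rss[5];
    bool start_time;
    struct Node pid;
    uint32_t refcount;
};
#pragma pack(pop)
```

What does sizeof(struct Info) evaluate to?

78

Node: height at 0 (size 4, align 4) → ends 4; layer at 4 (size 2, align 2) → ends 6; format at 6 (size 2, align 2) → ends 8; total 8 bytes, alignment 4
lock at 0 (size 4, align 1) → ends 4
cpu at 4 (size 44, align 1) → ends 48
gid at 48 (size 4, align 1) → ends 52
uid at 52 (size 8, align 1) → ends 60
rss at 60 (size 5, align 1) → ends 65
start_time at 65 (size 1, align 1) → ends 66
pid at 66 (size 8, align 1) → ends 74
refcount at 74 (size 4, align 1) → ends 78
total 78 bytes, alignment 1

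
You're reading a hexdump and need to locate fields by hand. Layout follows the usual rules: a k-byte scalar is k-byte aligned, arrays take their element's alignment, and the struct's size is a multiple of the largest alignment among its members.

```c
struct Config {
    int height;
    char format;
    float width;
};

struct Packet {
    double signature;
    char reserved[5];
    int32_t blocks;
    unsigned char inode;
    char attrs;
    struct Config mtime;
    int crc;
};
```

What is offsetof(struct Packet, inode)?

Config: @0: height [4B, align 4] → 4; @4: format [1B, align 1] → 5; +3 pad (align 4); @8: width [4B, align 4] → 12; size 12, align 4
@0: signature [8B, align 8] → 8
@8: reserved [5B, align 1] → 13
+3 pad (align 4)
@16: blocks [4B, align 4] → 20
@20: inode [1B, align 1] → 21

20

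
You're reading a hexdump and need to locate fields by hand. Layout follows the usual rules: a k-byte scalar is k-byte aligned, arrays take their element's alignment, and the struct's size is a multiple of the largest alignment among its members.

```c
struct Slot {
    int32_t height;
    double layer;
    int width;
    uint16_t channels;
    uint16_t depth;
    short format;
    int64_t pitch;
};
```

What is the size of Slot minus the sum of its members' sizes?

@0: height [4B, align 4] → 4
+4 pad (align 8)
@8: layer [8B, align 8] → 16
@16: width [4B, align 4] → 20
@20: channels [2B, align 2] → 22
@22: depth [2B, align 2] → 24
@24: format [2B, align 2] → 26
+6 pad (align 8)
@32: pitch [8B, align 8] → 40
size 40, align 8
data bytes 30, size 40 → padding 10

10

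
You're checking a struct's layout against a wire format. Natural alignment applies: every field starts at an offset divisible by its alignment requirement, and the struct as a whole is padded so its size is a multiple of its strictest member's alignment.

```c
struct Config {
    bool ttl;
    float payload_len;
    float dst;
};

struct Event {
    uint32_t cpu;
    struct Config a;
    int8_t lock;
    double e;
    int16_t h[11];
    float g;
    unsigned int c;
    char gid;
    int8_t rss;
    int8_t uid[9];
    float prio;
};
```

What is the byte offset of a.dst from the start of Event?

Config: @0: ttl [1B, align 1] → 1; +3 pad (align 4); @4: payload_len [4B, align 4] → 8; @8: dst [4B, align 4] → 12; size 12, align 4
@0: cpu [4B, align 4] → 4
@4: a [12B, align 4] → 16
within Config: dst at 8
4 + 8 = 12

12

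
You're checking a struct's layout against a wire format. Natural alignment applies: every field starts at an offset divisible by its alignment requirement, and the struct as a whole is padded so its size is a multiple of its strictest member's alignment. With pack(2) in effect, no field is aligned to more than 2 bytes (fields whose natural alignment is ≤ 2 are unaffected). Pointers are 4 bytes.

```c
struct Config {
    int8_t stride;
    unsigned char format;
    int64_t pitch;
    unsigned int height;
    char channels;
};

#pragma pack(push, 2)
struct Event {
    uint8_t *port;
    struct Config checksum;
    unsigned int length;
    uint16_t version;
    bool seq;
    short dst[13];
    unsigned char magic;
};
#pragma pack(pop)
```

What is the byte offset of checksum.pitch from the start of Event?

12

Config: stride at 0 (size 1, align 1) → ends 1; format at 1 (size 1, align 1) → ends 2; pad 6 to align 8 for pitch; pitch at 8 (size 8, align 8) → ends 16; height at 16 (size 4, align 4) → ends 20; channels at 20 (size 1, align 1) → ends 21; tail pad 3 to reach multiple of 8; total 24 bytes, alignment 8
port at 0 (size 4, align 2) → ends 4
checksum at 4 (size 24, align 2) → ends 28
within Config: pitch at 8
4 + 8 = 12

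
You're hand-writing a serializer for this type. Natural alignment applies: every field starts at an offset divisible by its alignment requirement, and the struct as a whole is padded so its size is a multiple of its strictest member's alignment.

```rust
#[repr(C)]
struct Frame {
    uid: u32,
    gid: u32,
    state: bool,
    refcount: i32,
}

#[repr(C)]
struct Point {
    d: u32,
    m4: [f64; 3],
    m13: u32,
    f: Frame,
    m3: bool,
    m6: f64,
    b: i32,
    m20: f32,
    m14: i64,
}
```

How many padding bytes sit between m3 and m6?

3

Frame: uid at 0 (size 4, align 4) → ends 4; gid at 4 (size 4, align 4) → ends 8; state at 8 (size 1, align 1) → ends 9; pad 3 to align 4 for refcount; refcount at 12 (size 4, align 4) → ends 16; total 16 bytes, alignment 4
d at 0 (size 4, align 4) → ends 4
pad 4 to align 8 for m4
m4 at 8 (size 24, align 8) → ends 32
m13 at 32 (size 4, align 4) → ends 36
f at 36 (size 16, align 4) → ends 52
m3 at 52 (size 1, align 1) → ends 53
pad 3 to align 8 for m6
m6 at 56 (size 8, align 8) → ends 64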